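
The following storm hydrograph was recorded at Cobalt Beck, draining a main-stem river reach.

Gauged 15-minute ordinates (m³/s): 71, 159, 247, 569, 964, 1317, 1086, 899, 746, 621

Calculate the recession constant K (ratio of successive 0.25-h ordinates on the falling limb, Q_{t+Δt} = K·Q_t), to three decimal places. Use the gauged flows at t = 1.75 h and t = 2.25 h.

K ≈ 0.831

Using the recession-limb readings at t = 1.75 h and t = 2.25 h: Q falls from 899 to 621 m³/s over 2 intervals.
K = (Q₂/Q₁)^(1/2) = (621/899)^(1/2) = 0.831.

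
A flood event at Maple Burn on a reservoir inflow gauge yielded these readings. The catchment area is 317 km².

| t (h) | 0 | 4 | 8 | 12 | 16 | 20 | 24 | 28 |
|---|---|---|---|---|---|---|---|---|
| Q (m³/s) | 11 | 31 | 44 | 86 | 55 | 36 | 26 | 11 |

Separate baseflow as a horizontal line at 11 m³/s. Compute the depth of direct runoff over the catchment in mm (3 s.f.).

d ≈ 9.63 mm

Direct runoff: 0.0, 20.0, 33.0, 75.0, 44.0, 25.0, 15.0, 0.0 m³/s; ΣQ_DR = 212.0 m³/s.
V = ΣQ_DR · Δt = 212.0 × 14400 s = 3.053 × 10^6 m³.
Over A = 317 km², depth = V / A = 9.63 mm.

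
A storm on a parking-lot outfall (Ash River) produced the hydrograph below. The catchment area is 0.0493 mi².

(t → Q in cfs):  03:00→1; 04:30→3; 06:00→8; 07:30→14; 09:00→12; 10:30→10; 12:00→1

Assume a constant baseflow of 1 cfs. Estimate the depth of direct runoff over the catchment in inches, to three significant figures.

d ≈ 1.98 in

Direct runoff: 0.0, 2.0, 7.0, 13.0, 11.0, 9.0, 0.0 cfs; ΣQ_DR = 42.00 cfs.
V = ΣQ_DR · Δt = 42.00 × 5400 s = 2.268 × 10^5 ft³.
Over A = 0.0493 mi², depth = V / A = 1.98 in.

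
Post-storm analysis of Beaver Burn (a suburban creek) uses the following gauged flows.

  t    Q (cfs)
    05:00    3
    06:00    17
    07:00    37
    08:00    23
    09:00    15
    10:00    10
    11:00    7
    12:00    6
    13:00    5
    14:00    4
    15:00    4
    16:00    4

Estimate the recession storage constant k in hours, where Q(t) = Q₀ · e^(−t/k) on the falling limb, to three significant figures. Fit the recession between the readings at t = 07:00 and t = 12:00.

On the falling limb, Q drops from 37 to 6 cfs between t = 07:00 and t = 12:00 (Δt = 5 h).
k = −Δt / ln(Q₂/Q₁) = −5 / ln(6/37) = 2.75 h.

k ≈ 2.75 h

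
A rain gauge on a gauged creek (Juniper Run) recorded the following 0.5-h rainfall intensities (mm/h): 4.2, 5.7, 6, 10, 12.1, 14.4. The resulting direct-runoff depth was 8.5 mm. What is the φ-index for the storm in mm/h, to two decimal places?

φ ≈ 6.50 mm/h

Only the 3 blocks with intensity above φ contribute runoff: 10, 12.1, 14.4 mm/h.
Σ(I−φ)·Δt = d  ⇒  (10+12.1+14.4 − 3φ)·0.5 = 8.5
φ = (36.50 − 8.5/0.5) / 3 = 6.50 mm/h.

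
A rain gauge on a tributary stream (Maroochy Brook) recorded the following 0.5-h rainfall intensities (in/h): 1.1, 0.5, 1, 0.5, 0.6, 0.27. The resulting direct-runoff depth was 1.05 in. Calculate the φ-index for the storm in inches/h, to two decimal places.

Only the 5 blocks with intensity above φ contribute runoff: 1.1, 0.5, 1, 0.5, 0.6 in/h.
Σ(I−φ)·Δt = d  ⇒  (1.1+0.5+1+0.5+0.6 − 5φ)·0.5 = 1.05
φ = (3.700 − 1.05/0.5) / 5 = 0.32 in/h.

φ ≈ 0.32 in/h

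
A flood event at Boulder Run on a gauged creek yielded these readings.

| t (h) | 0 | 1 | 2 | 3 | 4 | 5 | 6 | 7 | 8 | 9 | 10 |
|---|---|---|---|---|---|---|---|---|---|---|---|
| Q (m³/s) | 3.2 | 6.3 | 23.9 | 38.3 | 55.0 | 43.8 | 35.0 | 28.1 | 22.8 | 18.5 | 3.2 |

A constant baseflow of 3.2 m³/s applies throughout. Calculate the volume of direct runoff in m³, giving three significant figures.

Direct-runoff ordinates (Q − Q_b): 0.0, 3.1, 20.7, 35.1, 51.8, 40.6, 31.8, 24.9, 19.6, 15.3, 0.0 m³/s.
ΣQ_DR = 242.9 m³/s.
With Δt = 1 h = 3600 s, V = ΣQ_DR · Δt = 242.9 × 3600 = 8.74 × 10^5 m³.

V ≈ 8.74 × 10^5 m³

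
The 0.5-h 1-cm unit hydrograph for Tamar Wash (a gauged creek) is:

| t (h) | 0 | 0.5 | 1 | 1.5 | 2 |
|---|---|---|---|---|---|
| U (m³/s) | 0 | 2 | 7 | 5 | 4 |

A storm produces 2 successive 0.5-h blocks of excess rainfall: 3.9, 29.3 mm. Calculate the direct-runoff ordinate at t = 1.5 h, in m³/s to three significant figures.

Q ≈ 22.5 m³/s

By discrete convolution, Q_j = Σ (P_i / 10 mm) · U_{j−i}.
At t = 1.5 h (j=3): Q = (3.9/10)·5 + (29.3/10)·7 = 22.5 m³/s.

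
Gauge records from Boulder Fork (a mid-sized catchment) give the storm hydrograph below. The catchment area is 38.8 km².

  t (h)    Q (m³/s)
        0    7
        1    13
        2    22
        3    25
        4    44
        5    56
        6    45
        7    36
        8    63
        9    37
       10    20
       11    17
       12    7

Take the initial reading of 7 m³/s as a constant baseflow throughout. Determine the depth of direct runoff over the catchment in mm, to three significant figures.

d ≈ 27.9 mm

Direct runoff: 0.0, 6.0, 15.0, 18.0, 37.0, 49.0, 38.0, 29.0, 56.0, 30.0, 13.0, 10.0, 0.0 m³/s; ΣQ_DR = 301.0 m³/s.
V = ΣQ_DR · Δt = 301.0 × 3600 s = 1.084 × 10^6 m³.
Over A = 38.8 km², depth = V / A = 27.9 mm.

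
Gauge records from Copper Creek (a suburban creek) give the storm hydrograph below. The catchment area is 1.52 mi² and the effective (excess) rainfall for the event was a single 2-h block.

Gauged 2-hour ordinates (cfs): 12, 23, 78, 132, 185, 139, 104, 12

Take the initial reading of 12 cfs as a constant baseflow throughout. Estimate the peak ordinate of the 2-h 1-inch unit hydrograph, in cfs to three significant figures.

U_p ≈ 144 cfs

Direct runoff: 0.0, 11.0, 66.0, 120.0, 173.0, 127.0, 92.0, 0.0 cfs; ΣQ_DR = 589.0 cfs, peak = 173.0 cfs.
Runoff depth d = ΣQ_DR·Δt / A = 589.0 × 7200 / (1.52 mi²) = 1.201 in.
The 1-inch UH is the DRH scaled by (1 in)/d, so U_p = 173.0 × 1/1.201 = 144 cfs.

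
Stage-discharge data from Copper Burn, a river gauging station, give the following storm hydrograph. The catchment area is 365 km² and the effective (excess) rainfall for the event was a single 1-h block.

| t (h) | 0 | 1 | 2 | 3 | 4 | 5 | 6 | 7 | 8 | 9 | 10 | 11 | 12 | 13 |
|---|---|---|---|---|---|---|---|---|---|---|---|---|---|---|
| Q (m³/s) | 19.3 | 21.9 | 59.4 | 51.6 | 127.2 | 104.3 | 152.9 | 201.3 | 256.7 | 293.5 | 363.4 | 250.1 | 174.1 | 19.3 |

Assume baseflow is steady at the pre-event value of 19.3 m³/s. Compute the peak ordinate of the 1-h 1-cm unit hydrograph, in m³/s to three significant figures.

U_p ≈ 191 m³/s

Direct runoff: 0.0, 2.6, 40.1, 32.3, 107.9, 85.0, 133.6, 182.0, 237.4, 274.2, 344.1, 230.8, 154.8, 0.0 m³/s; ΣQ_DR = 1825 m³/s, peak = 344.1 m³/s.
Runoff depth d = ΣQ_DR·Δt / A = 1825 × 3600 / (365 km²) = 18.00 mm.
The 1-cm UH is the DRH scaled by (10 mm)/d, so U_p = 344.1 × 10/18.00 = 191 m³/s.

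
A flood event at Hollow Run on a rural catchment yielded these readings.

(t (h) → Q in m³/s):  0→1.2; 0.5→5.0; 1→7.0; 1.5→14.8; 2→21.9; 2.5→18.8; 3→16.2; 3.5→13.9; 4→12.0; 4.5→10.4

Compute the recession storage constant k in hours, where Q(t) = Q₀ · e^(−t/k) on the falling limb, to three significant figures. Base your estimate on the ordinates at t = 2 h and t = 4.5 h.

On the falling limb, Q drops from 21.9 to 10.4 m³/s between t = 2 h and t = 4.5 h (Δt = 2.5 h).
k = −Δt / ln(Q₂/Q₁) = −2.5 / ln(10.4/21.9) = 3.36 h.

k ≈ 3.36 h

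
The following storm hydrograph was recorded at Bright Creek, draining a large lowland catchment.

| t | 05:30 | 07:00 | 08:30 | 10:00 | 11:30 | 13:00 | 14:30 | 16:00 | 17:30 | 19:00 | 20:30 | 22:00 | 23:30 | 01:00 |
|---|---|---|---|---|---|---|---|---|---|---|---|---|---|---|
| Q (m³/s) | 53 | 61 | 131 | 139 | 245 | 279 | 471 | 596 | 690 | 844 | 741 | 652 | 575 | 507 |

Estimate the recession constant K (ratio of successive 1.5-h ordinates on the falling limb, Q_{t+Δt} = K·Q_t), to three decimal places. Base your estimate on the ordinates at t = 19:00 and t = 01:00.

Using the recession-limb readings at t = 19:00 and t = 01:00: Q falls from 844 to 507 m³/s over 4 intervals.
K = (Q₂/Q₁)^(1/4) = (507/844)^(1/4) = 0.880.

K ≈ 0.880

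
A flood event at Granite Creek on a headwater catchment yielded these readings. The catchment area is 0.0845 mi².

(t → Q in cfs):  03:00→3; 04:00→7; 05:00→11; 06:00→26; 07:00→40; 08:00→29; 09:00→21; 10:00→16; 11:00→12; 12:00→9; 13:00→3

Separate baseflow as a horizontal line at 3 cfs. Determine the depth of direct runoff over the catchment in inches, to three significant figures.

d ≈ 2.64 in

Direct runoff: 0.0, 4.0, 8.0, 23.0, 37.0, 26.0, 18.0, 13.0, 9.0, 6.0, 0.0 cfs; ΣQ_DR = 144.0 cfs.
V = ΣQ_DR · Δt = 144.0 × 3600 s = 5.184 × 10^5 ft³.
Over A = 0.0845 mi², depth = V / A = 2.64 in.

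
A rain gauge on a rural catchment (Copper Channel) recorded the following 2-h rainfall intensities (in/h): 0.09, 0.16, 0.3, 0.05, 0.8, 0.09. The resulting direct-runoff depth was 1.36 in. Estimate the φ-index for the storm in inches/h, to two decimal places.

φ ≈ 0.21 in/h

Only the 2 blocks with intensity above φ contribute runoff: 0.3, 0.8 in/h.
Σ(I−φ)·Δt = d  ⇒  (0.3+0.8 − 2φ)·2 = 1.36
φ = (1.100 − 1.36/2) / 2 = 0.21 in/h.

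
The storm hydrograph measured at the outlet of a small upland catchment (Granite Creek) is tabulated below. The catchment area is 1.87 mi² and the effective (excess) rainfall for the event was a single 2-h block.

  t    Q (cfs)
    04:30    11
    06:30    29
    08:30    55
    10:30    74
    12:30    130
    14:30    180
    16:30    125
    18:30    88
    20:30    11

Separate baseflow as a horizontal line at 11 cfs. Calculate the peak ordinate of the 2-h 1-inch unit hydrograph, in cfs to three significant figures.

Direct runoff: 0.0, 18.0, 44.0, 63.0, 119.0, 169.0, 114.0, 77.0, 0.0 cfs; ΣQ_DR = 604.0 cfs, peak = 169.0 cfs.
Runoff depth d = ΣQ_DR·Δt / A = 604.0 × 7200 / (1.87 mi²) = 1.001 in.
The 1-inch UH is the DRH scaled by (1 in)/d, so U_p = 169.0 × 1/1.001 = 169 cfs.

U_p ≈ 169 cfs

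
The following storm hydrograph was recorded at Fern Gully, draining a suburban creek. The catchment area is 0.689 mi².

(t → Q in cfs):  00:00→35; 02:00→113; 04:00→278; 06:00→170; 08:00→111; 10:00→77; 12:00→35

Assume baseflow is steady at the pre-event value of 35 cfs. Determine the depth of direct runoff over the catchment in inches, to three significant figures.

Direct runoff: 0.0, 78.0, 243.0, 135.0, 76.0, 42.0, 0.0 cfs; ΣQ_DR = 574.0 cfs.
V = ΣQ_DR · Δt = 574.0 × 7200 s = 4.133 × 10^6 ft³.
Over A = 0.689 mi², depth = V / A = 2.58 in.

d ≈ 2.58 in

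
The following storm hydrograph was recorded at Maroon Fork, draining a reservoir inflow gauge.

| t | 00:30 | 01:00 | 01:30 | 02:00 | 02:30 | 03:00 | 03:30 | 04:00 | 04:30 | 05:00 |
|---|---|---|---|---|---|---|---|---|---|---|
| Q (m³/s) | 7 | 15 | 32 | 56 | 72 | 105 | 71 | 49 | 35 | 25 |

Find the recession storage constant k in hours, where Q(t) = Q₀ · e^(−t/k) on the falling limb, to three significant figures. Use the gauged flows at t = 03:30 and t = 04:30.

k ≈ 1.41 h

On the falling limb, Q drops from 71 to 35 m³/s between t = 03:30 and t = 04:30 (Δt = 1 h).
k = −Δt / ln(Q₂/Q₁) = −1 / ln(35/71) = 1.41 h.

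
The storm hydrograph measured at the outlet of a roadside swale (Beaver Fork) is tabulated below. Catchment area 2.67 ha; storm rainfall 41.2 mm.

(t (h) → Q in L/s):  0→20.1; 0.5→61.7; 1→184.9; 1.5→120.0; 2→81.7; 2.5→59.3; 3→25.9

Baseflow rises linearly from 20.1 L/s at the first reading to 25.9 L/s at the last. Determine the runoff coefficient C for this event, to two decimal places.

ΣQ_DR = 392.6 L/s; V = ΣQ_DR·Δt = 7.067 × 10^5 L.
Runoff depth d = V / A = 26.47 mm.
C = d / P = 26.47 / 41.2 = 0.64.

C ≈ 0.64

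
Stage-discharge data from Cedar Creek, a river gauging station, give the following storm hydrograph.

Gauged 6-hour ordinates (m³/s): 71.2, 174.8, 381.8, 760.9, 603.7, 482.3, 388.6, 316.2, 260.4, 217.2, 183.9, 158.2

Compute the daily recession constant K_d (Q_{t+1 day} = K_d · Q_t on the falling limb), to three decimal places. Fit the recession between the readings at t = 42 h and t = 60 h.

Between t = 42 h and t = 60 h the flow falls from 316.2 to 183.9 m³/s over 3×6 h = 18 h.
Per-interval ratio K = (183.9/316.2)^(1/3) = 0.8347; K_d = K^(24/6) = 0.485.

K_d ≈ 0.485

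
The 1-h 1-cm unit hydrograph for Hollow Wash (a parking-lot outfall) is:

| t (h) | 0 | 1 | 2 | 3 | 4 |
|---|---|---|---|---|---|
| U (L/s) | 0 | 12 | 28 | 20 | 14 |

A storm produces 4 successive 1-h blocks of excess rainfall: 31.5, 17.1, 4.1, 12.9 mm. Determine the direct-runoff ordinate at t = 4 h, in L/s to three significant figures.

By discrete convolution, Q_j = Σ (P_i / 10 mm) · U_{j−i}.
At t = 4 h (j=4): Q = (31.5/10)·14 + (17.1/10)·20 + (4.1/10)·28 + (12.9/10)·12 = 105 L/s.

Q ≈ 105 L/s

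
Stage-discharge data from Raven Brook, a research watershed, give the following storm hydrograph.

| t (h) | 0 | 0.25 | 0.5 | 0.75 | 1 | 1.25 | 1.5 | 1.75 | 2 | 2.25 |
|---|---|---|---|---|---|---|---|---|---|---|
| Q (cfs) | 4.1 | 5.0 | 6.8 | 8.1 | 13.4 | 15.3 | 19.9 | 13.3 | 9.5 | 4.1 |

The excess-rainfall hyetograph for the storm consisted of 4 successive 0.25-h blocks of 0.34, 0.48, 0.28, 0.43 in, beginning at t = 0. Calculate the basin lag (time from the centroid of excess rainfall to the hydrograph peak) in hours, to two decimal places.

Centroid of excess rainfall: t_c = Σ P_i·t̄_i / ΣP_i = 0.5057 h (block centres at 0.125, 0.375, 0.625, 0.875 h).
Hydrograph peak occurs at t = 1.5 h, so basin lag t_L = 1.5 − 0.5057 = 0.99 h.

t_L ≈ 0.99 h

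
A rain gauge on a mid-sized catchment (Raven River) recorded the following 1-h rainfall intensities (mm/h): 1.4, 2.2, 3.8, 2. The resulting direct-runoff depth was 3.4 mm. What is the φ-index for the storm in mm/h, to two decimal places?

Only the 3 blocks with intensity above φ contribute runoff: 2.2, 3.8, 2 mm/h.
Σ(I−φ)·Δt = d  ⇒  (2.2+3.8+2 − 3φ)·1 = 3.4
φ = (8.000 − 3.4/1) / 3 = 1.53 mm/h.

φ ≈ 1.53 mm/h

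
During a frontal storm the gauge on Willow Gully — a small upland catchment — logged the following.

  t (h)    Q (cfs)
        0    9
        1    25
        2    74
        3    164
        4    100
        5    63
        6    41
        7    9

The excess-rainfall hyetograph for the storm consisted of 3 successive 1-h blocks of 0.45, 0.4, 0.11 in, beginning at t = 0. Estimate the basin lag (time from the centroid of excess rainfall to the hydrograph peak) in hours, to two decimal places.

t_L ≈ 1.85 h

Centroid of excess rainfall: t_c = Σ P_i·t̄_i / ΣP_i = 1.1458 h (block centres at 0.5, 1.5, 2.5 h).
Hydrograph peak occurs at t = 3 h, so basin lag t_L = 3 − 1.1458 = 1.85 h.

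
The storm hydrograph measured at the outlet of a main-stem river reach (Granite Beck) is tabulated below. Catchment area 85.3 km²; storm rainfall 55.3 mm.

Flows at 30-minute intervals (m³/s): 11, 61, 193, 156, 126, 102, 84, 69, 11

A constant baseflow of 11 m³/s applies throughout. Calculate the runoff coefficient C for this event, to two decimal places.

ΣQ_DR = 714.0 m³/s; V = ΣQ_DR·Δt = 1.285 × 10^6 m³.
Runoff depth d = V / A = 15.07 mm.
C = d / P = 15.07 / 55.3 = 0.27.

C ≈ 0.27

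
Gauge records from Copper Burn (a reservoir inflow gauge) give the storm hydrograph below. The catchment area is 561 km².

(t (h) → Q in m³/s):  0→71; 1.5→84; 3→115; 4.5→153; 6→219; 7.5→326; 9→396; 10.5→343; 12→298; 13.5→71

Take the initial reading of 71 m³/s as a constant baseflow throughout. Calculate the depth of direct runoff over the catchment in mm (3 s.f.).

d ≈ 13.1 mm

Direct runoff: 0.0, 13.0, 44.0, 82.0, 148.0, 255.0, 325.0, 272.0, 227.0, 0.0 m³/s; ΣQ_DR = 1366 m³/s.
V = ΣQ_DR · Δt = 1366 × 5400 s = 7.376 × 10^6 m³.
Over A = 561 km², depth = V / A = 13.1 mm.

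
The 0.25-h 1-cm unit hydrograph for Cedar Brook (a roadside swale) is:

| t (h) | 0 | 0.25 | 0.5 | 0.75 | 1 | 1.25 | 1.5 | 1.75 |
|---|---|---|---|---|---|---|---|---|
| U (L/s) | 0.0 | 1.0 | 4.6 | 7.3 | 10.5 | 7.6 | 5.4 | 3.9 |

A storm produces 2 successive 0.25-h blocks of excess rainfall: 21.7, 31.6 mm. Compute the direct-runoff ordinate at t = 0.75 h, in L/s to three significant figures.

Q ≈ 30.4 L/s

By discrete convolution, Q_j = Σ (P_i / 10 mm) · U_{j−i}.
At t = 0.75 h (j=3): Q = (21.7/10)·7.3 + (31.6/10)·4.6 = 30.4 L/s.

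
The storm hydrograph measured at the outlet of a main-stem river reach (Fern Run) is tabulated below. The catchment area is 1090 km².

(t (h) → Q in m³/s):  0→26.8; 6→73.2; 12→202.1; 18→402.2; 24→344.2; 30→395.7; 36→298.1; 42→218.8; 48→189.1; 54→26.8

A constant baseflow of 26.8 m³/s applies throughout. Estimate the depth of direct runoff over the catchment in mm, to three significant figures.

Direct runoff: 0.0, 46.4, 175.3, 375.4, 317.4, 368.9, 271.3, 192.0, 162.3, 0.0 m³/s; ΣQ_DR = 1909 m³/s.
V = ΣQ_DR · Δt = 1909 × 21600 s = 4.123 × 10^7 m³.
Over A = 1090 km², depth = V / A = 37.8 mm.

d ≈ 37.8 mm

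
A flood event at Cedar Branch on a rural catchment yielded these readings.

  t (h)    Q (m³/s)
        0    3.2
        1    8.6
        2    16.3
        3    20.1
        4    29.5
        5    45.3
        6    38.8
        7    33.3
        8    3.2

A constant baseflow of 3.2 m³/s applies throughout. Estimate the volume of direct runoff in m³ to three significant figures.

V ≈ 6.10 × 10^5 m³

Direct-runoff ordinates (Q − Q_b): 0.0, 5.4, 13.1, 16.9, 26.3, 42.1, 35.6, 30.1, 0.0 m³/s.
ΣQ_DR = 169.5 m³/s.
With Δt = 1 h = 3600 s, V = ΣQ_DR · Δt = 169.5 × 3600 = 6.10 × 10^5 m³.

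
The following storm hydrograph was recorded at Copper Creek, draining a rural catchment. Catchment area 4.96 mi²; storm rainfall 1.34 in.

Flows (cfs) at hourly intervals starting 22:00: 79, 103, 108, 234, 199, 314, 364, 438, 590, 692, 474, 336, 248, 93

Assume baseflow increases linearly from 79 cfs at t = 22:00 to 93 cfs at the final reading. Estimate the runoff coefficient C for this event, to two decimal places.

C ≈ 0.72

ΣQ_DR = 3068 cfs; V = ΣQ_DR·Δt = 1.104 × 10^7 ft³.
Runoff depth d = V / A = 0.9585 in.
C = d / P = 0.9585 / 1.34 = 0.72.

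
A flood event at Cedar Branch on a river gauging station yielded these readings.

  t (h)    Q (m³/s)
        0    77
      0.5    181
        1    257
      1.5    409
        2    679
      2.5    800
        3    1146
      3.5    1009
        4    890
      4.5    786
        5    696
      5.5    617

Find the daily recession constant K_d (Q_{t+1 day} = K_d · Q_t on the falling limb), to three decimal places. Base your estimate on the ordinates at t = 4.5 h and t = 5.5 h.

Between t = 4.5 h and t = 5.5 h the flow falls from 786 to 617 m³/s over 2×0.5 h = 1 h.
Per-interval ratio K = (617/786)^(1/2) = 0.8860; K_d = K^(24/0.5) = 0.003.

K_d ≈ 0.003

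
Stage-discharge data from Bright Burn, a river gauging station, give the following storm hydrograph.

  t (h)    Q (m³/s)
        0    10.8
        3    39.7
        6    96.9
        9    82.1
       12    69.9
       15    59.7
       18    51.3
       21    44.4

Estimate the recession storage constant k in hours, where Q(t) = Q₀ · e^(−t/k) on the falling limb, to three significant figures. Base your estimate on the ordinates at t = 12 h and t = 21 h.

On the falling limb, Q drops from 69.9 to 44.4 m³/s between t = 12 h and t = 21 h (Δt = 9 h).
k = −Δt / ln(Q₂/Q₁) = −9 / ln(44.4/69.9) = 19.8 h.

k ≈ 19.8 h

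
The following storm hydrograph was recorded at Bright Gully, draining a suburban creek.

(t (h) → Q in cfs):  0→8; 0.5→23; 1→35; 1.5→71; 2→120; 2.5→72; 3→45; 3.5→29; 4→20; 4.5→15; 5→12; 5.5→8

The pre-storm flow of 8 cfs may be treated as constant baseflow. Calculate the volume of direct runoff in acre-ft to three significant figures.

V ≈ 15.0 acre-ft

Direct-runoff ordinates (Q − Q_b): 0.0, 15.0, 27.0, 63.0, 112.0, 64.0, 37.0, 21.0, 12.0, 7.0, 4.0, 0.0 cfs.
ΣQ_DR = 362.0 cfs.
With Δt = 0.5 h = 1800 s, V = ΣQ_DR · Δt = 362.0 × 1800 = 6.52 × 10^5 ft³ = 15.0 acre-ft.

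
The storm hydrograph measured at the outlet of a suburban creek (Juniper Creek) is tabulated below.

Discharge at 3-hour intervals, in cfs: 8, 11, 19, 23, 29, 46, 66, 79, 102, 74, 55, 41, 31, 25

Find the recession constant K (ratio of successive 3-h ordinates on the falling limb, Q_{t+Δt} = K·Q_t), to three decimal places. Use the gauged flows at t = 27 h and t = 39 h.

Using the recession-limb readings at t = 27 h and t = 39 h: Q falls from 74 to 25 cfs over 4 intervals.
K = (Q₂/Q₁)^(1/4) = (25/74)^(1/4) = 0.762.

K ≈ 0.762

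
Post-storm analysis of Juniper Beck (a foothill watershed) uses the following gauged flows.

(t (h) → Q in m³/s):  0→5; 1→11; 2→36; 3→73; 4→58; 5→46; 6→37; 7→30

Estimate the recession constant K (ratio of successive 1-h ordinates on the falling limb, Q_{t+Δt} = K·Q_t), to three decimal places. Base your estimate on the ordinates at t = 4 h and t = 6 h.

K ≈ 0.799

Using the recession-limb readings at t = 4 h and t = 6 h: Q falls from 58 to 37 m³/s over 2 intervals.
K = (Q₂/Q₁)^(1/2) = (37/58)^(1/2) = 0.799.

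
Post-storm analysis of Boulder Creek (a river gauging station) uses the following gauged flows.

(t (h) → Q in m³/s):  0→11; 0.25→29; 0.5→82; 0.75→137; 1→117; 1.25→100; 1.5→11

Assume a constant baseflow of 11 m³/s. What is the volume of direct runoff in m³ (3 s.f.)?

V ≈ 3.69 × 10^5 m³

Direct-runoff ordinates (Q − Q_b): 0.0, 18.0, 71.0, 126.0, 106.0, 89.0, 0.0 m³/s.
ΣQ_DR = 410.0 m³/s.
With Δt = 0.25 h = 900 s, V = ΣQ_DR · Δt = 410.0 × 900 = 3.69 × 10^5 m³.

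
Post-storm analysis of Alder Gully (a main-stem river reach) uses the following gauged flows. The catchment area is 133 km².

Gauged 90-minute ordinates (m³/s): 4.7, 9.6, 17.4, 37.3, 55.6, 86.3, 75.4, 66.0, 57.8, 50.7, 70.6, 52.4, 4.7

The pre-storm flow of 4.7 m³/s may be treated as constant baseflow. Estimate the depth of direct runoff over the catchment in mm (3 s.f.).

Direct runoff: 0.0, 4.9, 12.7, 32.6, 50.9, 81.6, 70.7, 61.3, 53.1, 46.0, 65.9, 47.7, 0.0 m³/s; ΣQ_DR = 527.4 m³/s.
V = ΣQ_DR · Δt = 527.4 × 5400 s = 2.848 × 10^6 m³.
Over A = 133 km², depth = V / A = 21.4 mm.

d ≈ 21.4 mm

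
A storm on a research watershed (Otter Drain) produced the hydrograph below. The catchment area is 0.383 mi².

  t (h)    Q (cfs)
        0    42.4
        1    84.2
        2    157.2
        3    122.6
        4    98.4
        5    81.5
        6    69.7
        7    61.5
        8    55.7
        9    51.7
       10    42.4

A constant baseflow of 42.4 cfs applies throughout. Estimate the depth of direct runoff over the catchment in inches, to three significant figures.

Direct runoff: 0.0, 41.8, 114.8, 80.2, 56.0, 39.1, 27.3, 19.1, 13.3, 9.3, 0.0 cfs; ΣQ_DR = 400.9 cfs.
V = ΣQ_DR · Δt = 400.9 × 3600 s = 1.443 × 10^6 ft³.
Over A = 0.383 mi², depth = V / A = 1.62 in.

d ≈ 1.62 in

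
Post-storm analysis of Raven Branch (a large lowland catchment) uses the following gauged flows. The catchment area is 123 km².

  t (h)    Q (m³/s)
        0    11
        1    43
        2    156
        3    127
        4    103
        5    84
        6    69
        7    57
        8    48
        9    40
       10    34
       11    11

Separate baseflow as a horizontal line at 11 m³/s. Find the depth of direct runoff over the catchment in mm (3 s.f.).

d ≈ 19.1 mm

Direct runoff: 0.0, 32.0, 145.0, 116.0, 92.0, 73.0, 58.0, 46.0, 37.0, 29.0, 23.0, 0.0 m³/s; ΣQ_DR = 651.0 m³/s.
V = ΣQ_DR · Δt = 651.0 × 3600 s = 2.344 × 10^6 m³.
Over A = 123 km², depth = V / A = 19.1 mm.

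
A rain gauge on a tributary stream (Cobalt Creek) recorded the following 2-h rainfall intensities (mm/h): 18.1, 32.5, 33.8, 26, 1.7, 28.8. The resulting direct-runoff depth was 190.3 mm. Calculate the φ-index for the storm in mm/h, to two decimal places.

φ ≈ 8.81 mm/h

Only the 5 blocks with intensity above φ contribute runoff: 18.1, 32.5, 33.8, 26, 28.8 mm/h.
Σ(I−φ)·Δt = d  ⇒  (18.1+32.5+33.8+26+28.8 − 5φ)·2 = 190.3
φ = (139.2 − 190.3/2) / 5 = 8.81 mm/h.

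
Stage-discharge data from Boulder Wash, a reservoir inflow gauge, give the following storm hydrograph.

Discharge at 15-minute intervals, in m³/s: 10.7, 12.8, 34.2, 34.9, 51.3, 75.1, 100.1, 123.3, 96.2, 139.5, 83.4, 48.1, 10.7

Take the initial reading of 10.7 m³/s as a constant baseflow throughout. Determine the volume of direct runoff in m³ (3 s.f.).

Direct-runoff ordinates (Q − Q_b): 0.0, 2.1, 23.5, 24.2, 40.6, 64.4, 89.4, 112.6, 85.5, 128.8, 72.7, 37.4, 0.0 m³/s.
ΣQ_DR = 681.2 m³/s.
With Δt = 0.25 h = 900 s, V = ΣQ_DR · Δt = 681.2 × 900 = 6.13 × 10^5 m³.

V ≈ 6.13 × 10^5 m³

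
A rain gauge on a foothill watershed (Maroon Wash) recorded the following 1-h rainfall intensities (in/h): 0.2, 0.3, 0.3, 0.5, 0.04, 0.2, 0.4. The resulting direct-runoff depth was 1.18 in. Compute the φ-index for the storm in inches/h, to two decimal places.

Only the 6 blocks with intensity above φ contribute runoff: 0.2, 0.3, 0.3, 0.5, 0.2, 0.4 in/h.
Σ(I−φ)·Δt = d  ⇒  (0.2+0.3+0.3+0.5+0.2+0.4 − 6φ)·1 = 1.18
φ = (1.900 − 1.18/1) / 6 = 0.12 in/h.

φ ≈ 0.12 in/h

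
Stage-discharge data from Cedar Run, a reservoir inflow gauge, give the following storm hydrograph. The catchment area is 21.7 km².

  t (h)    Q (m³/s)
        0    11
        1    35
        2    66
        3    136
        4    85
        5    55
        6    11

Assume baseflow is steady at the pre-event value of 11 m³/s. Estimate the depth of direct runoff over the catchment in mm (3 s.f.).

d ≈ 53.4 mm

Direct runoff: 0.0, 24.0, 55.0, 125.0, 74.0, 44.0, 0.0 m³/s; ΣQ_DR = 322.0 m³/s.
V = ΣQ_DR · Δt = 322.0 × 3600 s = 1.159 × 10^6 m³.
Over A = 21.7 km², depth = V / A = 53.4 mm.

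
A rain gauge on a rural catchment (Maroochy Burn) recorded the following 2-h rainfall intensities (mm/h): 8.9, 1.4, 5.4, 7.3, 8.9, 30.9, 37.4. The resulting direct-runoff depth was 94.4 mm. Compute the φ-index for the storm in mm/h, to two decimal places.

φ ≈ 10.55 mm/h

Only the 2 blocks with intensity above φ contribute runoff: 30.9, 37.4 mm/h.
Σ(I−φ)·Δt = d  ⇒  (30.9+37.4 − 2φ)·2 = 94.4
φ = (68.30 − 94.4/2) / 2 = 10.55 mm/h.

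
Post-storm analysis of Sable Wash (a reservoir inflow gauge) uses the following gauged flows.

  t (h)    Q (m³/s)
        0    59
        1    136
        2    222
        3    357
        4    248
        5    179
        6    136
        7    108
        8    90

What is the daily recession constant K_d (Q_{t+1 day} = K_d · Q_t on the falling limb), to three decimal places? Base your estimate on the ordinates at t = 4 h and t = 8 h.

K_d ≈ 0.002

Between t = 4 h and t = 8 h the flow falls from 248 to 90 m³/s over 4×1 h = 4 h.
Per-interval ratio K = (90/248)^(1/4) = 0.7762; K_d = K^(24/1) = 0.002.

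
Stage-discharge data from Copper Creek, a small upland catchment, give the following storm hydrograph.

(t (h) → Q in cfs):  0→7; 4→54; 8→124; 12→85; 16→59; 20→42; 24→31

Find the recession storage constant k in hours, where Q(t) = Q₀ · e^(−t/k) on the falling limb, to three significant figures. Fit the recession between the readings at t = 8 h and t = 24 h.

On the falling limb, Q drops from 124 to 31 cfs between t = 8 h and t = 24 h (Δt = 16 h).
k = −Δt / ln(Q₂/Q₁) = −16 / ln(31/124) = 11.5 h.

k ≈ 11.5 h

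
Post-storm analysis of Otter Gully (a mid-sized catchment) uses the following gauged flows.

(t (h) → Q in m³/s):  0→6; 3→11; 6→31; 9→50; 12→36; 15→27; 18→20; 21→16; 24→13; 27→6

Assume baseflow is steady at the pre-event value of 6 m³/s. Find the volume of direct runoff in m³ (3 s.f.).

V ≈ 1.68 × 10^6 m³

Direct-runoff ordinates (Q − Q_b): 0.0, 5.0, 25.0, 44.0, 30.0, 21.0, 14.0, 10.0, 7.0, 0.0 m³/s.
ΣQ_DR = 156.0 m³/s.
With Δt = 3 h = 10800 s, V = ΣQ_DR · Δt = 156.0 × 10800 = 1.68 × 10^6 m³.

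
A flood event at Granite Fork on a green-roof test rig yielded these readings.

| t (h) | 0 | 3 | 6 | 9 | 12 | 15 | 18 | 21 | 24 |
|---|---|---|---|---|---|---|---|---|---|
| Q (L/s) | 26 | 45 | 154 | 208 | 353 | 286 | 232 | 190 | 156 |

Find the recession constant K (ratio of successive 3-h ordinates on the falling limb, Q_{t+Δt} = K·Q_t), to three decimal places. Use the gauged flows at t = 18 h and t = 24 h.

Using the recession-limb readings at t = 18 h and t = 24 h: Q falls from 232 to 156 L/s over 2 intervals.
K = (Q₂/Q₁)^(1/2) = (156/232)^(1/2) = 0.820.

K ≈ 0.820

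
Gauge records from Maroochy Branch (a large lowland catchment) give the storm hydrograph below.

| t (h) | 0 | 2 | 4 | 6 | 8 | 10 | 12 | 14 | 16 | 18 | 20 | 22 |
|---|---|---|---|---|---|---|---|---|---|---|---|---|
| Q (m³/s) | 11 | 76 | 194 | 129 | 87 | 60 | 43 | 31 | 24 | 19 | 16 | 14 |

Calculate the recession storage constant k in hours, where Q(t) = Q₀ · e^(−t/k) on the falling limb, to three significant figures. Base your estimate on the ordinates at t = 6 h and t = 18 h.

On the falling limb, Q drops from 129 to 19 m³/s between t = 6 h and t = 18 h (Δt = 12 h).
k = −Δt / ln(Q₂/Q₁) = −12 / ln(19/129) = 6.27 h.

k ≈ 6.27 h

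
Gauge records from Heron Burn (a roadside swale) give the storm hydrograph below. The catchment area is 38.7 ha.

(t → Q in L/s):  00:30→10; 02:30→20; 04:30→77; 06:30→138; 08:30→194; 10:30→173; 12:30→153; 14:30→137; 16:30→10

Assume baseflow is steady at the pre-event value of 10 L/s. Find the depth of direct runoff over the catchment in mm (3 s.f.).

d ≈ 15.3 mm

Direct runoff: 0.0, 10.0, 67.0, 128.0, 184.0, 163.0, 143.0, 127.0, 0.0 L/s; ΣQ_DR = 822.0 L/s.
V = ΣQ_DR · Δt = 822.0 × 7200 s = 5.918 × 10^6 L.
Over A = 38.7 ha, depth = V / A = 15.3 mm.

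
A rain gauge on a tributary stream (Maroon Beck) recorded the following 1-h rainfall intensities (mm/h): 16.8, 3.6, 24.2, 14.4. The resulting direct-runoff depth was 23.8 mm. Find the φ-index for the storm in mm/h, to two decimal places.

Only the 3 blocks with intensity above φ contribute runoff: 16.8, 24.2, 14.4 mm/h.
Σ(I−φ)·Δt = d  ⇒  (16.8+24.2+14.4 − 3φ)·1 = 23.8
φ = (55.40 − 23.8/1) / 3 = 10.53 mm/h.

φ ≈ 10.53 mm/h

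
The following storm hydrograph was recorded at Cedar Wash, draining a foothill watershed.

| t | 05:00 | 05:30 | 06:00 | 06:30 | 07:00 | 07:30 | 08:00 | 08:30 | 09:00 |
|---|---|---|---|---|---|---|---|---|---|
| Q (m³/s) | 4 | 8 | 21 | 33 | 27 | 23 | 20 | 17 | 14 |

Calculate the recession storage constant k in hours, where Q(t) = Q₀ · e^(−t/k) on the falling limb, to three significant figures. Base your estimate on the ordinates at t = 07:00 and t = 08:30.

On the falling limb, Q drops from 27 to 17 m³/s between t = 07:00 and t = 08:30 (Δt = 1.5 h).
k = −Δt / ln(Q₂/Q₁) = −1.5 / ln(17/27) = 3.24 h.

k ≈ 3.24 h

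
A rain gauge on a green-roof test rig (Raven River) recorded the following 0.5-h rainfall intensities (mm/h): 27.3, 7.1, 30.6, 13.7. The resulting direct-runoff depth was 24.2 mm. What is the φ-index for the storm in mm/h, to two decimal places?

Only the 3 blocks with intensity above φ contribute runoff: 27.3, 30.6, 13.7 mm/h.
Σ(I−φ)·Δt = d  ⇒  (27.3+30.6+13.7 − 3φ)·0.5 = 24.2
φ = (71.60 − 24.2/0.5) / 3 = 7.73 mm/h.

φ ≈ 7.73 mm/h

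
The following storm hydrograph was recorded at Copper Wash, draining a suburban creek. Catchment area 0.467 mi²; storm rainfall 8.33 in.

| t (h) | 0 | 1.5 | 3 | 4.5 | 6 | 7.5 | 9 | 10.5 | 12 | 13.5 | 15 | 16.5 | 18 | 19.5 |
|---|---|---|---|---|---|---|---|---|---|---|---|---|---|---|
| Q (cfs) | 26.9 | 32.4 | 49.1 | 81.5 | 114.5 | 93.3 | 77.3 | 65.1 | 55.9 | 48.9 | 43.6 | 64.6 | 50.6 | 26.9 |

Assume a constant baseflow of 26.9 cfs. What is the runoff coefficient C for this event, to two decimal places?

C ≈ 0.27

ΣQ_DR = 454.0 cfs; V = ΣQ_DR·Δt = 2.452 × 10^6 ft³.
Runoff depth d = V / A = 2.260 in.
C = d / P = 2.260 / 8.33 = 0.27.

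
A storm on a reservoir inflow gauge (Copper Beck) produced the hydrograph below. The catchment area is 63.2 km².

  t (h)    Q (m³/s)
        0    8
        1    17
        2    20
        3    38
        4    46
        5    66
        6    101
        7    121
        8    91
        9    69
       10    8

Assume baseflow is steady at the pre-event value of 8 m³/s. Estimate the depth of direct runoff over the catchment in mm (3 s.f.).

Direct runoff: 0.0, 9.0, 12.0, 30.0, 38.0, 58.0, 93.0, 113.0, 83.0, 61.0, 0.0 m³/s; ΣQ_DR = 497.0 m³/s.
V = ΣQ_DR · Δt = 497.0 × 3600 s = 1.789 × 10^6 m³.
Over A = 63.2 km², depth = V / A = 28.3 mm.

d ≈ 28.3 mm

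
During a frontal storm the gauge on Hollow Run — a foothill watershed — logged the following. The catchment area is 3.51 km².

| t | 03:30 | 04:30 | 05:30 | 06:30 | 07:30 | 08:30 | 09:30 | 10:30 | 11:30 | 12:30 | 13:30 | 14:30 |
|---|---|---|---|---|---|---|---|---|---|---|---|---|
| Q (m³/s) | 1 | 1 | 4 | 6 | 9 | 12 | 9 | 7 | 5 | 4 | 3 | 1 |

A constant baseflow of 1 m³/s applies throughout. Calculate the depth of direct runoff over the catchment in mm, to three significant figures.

d ≈ 51.3 mm

Direct runoff: 0.0, 0.0, 3.0, 5.0, 8.0, 11.0, 8.0, 6.0, 4.0, 3.0, 2.0, 0.0 m³/s; ΣQ_DR = 50.00 m³/s.
V = ΣQ_DR · Δt = 50.00 × 3600 s = 1.800 × 10^5 m³.
Over A = 3.51 km², depth = V / A = 51.3 mm.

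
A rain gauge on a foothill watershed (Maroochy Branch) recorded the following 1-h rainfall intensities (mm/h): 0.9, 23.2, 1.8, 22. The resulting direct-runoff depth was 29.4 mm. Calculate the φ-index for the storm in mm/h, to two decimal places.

Only the 2 blocks with intensity above φ contribute runoff: 23.2, 22 mm/h.
Σ(I−φ)·Δt = d  ⇒  (23.2+22 − 2φ)·1 = 29.4
φ = (45.20 − 29.4/1) / 2 = 7.90 mm/h.

φ ≈ 7.90 mm/h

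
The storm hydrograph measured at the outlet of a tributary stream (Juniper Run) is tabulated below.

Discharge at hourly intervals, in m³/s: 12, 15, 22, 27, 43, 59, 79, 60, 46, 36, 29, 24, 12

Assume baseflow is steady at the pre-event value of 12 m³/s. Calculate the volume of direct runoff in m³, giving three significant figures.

V ≈ 1.11 × 10^6 m³

Direct-runoff ordinates (Q − Q_b): 0.0, 3.0, 10.0, 15.0, 31.0, 47.0, 67.0, 48.0, 34.0, 24.0, 17.0, 12.0, 0.0 m³/s.
ΣQ_DR = 308.0 m³/s.
With Δt = 1 h = 3600 s, V = ΣQ_DR · Δt = 308.0 × 3600 = 1.11 × 10^6 m³.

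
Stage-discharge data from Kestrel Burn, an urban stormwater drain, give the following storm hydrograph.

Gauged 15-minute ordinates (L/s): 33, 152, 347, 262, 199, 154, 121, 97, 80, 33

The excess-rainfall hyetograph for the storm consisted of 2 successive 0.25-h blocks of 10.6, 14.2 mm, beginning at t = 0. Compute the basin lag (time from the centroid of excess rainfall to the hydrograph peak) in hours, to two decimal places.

Centroid of excess rainfall: t_c = Σ P_i·t̄_i / ΣP_i = 0.2681 h (block centres at 0.125, 0.375 h).
Hydrograph peak occurs at t = 0.5 h, so basin lag t_L = 0.5 − 0.2681 = 0.23 h.

t_L ≈ 0.23 h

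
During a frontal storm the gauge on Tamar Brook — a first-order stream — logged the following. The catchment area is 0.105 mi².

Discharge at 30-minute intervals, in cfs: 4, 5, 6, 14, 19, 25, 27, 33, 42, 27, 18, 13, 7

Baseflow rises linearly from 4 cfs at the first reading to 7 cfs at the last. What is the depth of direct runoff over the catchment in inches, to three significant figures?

Direct runoff: 0.00, 0.75, 1.50, 9.25, 14.00, 19.75, 21.50, 27.25, 36.00, 20.75, 11.50, 6.25, 0.00 cfs; ΣQ_DR = 168.5 cfs.
V = ΣQ_DR · Δt = 168.5 × 1800 s = 3.033 × 10^5 ft³.
Over A = 0.105 mi², depth = V / A = 1.24 in.

d ≈ 1.24 in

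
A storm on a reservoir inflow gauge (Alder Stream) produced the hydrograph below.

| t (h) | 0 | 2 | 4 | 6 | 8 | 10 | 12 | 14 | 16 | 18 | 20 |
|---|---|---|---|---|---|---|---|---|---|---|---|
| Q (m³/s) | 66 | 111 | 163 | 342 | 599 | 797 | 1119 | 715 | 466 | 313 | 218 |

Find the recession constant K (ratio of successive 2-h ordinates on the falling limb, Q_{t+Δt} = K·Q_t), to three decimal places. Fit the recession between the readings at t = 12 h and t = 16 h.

K ≈ 0.645

Using the recession-limb readings at t = 12 h and t = 16 h: Q falls from 1119 to 466 m³/s over 2 intervals.
K = (Q₂/Q₁)^(1/2) = (466/1119)^(1/2) = 0.645.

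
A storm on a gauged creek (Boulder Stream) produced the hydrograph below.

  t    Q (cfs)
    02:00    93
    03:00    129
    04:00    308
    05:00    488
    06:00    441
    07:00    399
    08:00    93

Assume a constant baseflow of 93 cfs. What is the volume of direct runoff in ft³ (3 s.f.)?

Direct-runoff ordinates (Q − Q_b): 0.0, 36.0, 215.0, 395.0, 348.0, 306.0, 0.0 cfs.
ΣQ_DR = 1300 cfs.
With Δt = 1 h = 3600 s, V = ΣQ_DR · Δt = 1300 × 3600 = 4.68 × 10^6 ft³.

V ≈ 4.68 × 10^6 ft³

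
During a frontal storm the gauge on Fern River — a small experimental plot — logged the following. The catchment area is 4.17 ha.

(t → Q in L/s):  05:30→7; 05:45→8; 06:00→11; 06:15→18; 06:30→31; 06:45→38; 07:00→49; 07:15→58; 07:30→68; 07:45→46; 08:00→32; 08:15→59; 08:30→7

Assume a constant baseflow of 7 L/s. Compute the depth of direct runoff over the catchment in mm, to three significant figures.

Direct runoff: 0.0, 1.0, 4.0, 11.0, 24.0, 31.0, 42.0, 51.0, 61.0, 39.0, 25.0, 52.0, 0.0 L/s; ΣQ_DR = 341.0 L/s.
V = ΣQ_DR · Δt = 341.0 × 900 s = 3.069 × 10^5 L.
Over A = 4.17 ha, depth = V / A = 7.36 mm.

d ≈ 7.36 mm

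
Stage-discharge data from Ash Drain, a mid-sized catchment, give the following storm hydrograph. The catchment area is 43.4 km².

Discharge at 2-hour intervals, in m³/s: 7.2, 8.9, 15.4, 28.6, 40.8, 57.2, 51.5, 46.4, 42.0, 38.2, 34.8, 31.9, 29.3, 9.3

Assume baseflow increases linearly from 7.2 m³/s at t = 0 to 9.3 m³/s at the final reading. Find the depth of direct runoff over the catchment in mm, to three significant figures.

Direct runoff: 0.00, 1.54, 7.88, 20.92, 32.95, 49.19, 43.33, 38.07, 33.51, 29.55, 25.98, 22.92, 20.16, 0.00 m³/s; ΣQ_DR = 326.0 m³/s.
V = ΣQ_DR · Δt = 326.0 × 7200 s = 2.347 × 10^6 m³.
Over A = 43.4 km², depth = V / A = 54.1 mm.

d ≈ 54.1 mm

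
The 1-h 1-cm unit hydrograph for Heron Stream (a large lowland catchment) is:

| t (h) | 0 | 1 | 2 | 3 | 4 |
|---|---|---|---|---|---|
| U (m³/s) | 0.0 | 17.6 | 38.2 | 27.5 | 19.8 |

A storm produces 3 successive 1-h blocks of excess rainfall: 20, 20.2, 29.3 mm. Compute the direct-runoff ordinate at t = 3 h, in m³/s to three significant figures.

Q ≈ 184 m³/s

By discrete convolution, Q_j = Σ (P_i / 10 mm) · U_{j−i}.
At t = 3 h (j=3): Q = (20/10)·27.5 + (20.2/10)·38.2 + (29.3/10)·17.6 = 184 m³/s.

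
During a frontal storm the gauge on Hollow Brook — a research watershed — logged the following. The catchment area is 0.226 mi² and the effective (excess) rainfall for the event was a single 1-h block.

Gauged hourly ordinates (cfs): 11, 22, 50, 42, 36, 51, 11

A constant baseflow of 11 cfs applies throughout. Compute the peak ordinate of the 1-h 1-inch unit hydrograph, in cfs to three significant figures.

Direct runoff: 0.0, 11.0, 39.0, 31.0, 25.0, 40.0, 0.0 cfs; ΣQ_DR = 146.0 cfs, peak = 40.0 cfs.
Runoff depth d = ΣQ_DR·Δt / A = 146.0 × 3600 / (0.226 mi²) = 1.001 in.
The 1-inch UH is the DRH scaled by (1 in)/d, so U_p = 40.0 × 1/1.001 = 40.0 cfs.

U_p ≈ 40.0 cfs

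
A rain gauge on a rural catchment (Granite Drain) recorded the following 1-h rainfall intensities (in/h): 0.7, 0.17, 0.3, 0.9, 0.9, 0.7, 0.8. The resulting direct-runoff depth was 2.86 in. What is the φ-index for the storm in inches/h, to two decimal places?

φ ≈ 0.24 in/h

Only the 6 blocks with intensity above φ contribute runoff: 0.7, 0.3, 0.9, 0.9, 0.7, 0.8 in/h.
Σ(I−φ)·Δt = d  ⇒  (0.7+0.3+0.9+0.9+0.7+0.8 − 6φ)·1 = 2.86
φ = (4.300 − 2.86/1) / 6 = 0.24 in/h.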